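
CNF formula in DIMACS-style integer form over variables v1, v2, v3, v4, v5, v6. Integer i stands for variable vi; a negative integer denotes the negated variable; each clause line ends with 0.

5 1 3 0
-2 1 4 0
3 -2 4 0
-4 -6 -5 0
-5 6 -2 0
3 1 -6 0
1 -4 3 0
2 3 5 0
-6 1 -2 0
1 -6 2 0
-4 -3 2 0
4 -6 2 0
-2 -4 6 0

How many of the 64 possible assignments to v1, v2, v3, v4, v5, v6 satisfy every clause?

Split on v2, then v4.
  v2=T, v4=T: remaining (v1,v3,v5,v6) ∈ {(T,F,F,T); (T,T,F,T)} — 2.
  v2=T, v4=F: remaining (v1,v3,v5,v6) ∈ {(T,T,F,F); (T,T,F,T); (T,T,T,T)} — 3.
  v2=F, v4=T: remaining (v1,v3,v5,v6) ∈ {(T,F,T,F)} — 1.
  v2=F, v4=F: v1 free; 3 ways for (v3,v5,v6) × 2^1 = 6.
Total: 2 + 3 + 1 + 6 = 12.

12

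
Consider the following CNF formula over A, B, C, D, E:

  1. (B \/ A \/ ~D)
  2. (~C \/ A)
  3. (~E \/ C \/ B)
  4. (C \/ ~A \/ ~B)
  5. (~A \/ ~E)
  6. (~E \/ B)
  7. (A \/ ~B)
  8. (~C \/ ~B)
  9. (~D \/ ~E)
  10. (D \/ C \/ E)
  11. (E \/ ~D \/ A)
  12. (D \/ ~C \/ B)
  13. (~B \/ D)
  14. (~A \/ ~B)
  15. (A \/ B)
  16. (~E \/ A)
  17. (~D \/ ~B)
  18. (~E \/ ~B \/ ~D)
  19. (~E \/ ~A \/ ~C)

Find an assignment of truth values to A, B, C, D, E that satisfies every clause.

A = 1, B = 0, C = 0, D = 1, E = 0

Branch on A: take A = True.
  then E is forced to False.
  then B is forced to False.
Try C = False.
  then D is forced to True.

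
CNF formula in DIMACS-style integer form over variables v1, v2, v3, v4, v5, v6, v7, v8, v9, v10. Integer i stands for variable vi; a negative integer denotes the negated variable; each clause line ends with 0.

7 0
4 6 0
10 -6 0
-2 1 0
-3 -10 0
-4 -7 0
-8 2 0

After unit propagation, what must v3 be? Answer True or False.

False

Unit clause (v7) sets v7 = True.
(~v4 \/ ~v7): since v7 = True, the clause reduces to (~v4). v4 = False.
(v6 \/ v4) with v4 = False leaves only v6, so v6 = True.
(v10 \/ ~v6): since v6 = True, the clause reduces to (v10). v10 = True.
In (~v10 \/ ~v3), ~v10 is now false; ~v3 must hold, so v3 = False.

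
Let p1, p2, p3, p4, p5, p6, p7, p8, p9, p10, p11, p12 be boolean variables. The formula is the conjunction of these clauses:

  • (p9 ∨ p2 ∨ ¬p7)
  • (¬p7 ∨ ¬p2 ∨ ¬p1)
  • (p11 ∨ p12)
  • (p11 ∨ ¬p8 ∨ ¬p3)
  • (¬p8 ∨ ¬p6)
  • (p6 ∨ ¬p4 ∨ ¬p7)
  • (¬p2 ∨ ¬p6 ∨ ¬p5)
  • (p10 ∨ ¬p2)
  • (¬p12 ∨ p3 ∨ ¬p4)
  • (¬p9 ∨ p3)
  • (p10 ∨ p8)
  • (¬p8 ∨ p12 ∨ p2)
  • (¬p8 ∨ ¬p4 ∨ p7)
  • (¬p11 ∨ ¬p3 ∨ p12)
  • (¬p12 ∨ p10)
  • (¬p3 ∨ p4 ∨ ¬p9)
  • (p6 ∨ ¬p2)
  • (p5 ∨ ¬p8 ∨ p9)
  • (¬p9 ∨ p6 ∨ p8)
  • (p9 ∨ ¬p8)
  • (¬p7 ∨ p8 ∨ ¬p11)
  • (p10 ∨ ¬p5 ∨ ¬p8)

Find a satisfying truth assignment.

p10 occurs only positively in the remaining clauses — set p10 = True.
Set p1 = True and propagate.
Try p2 = False.
The remaining clauses are satisfied by p3 = True, p4 = True, p5 = True, p6 = True, p7 = False, p8 = False, p9 = True, p11 = False, p12 = True.

p1 = T, p2 = F, p3 = T, p4 = T, p5 = T, p6 = T, p7 = F, p8 = F, p9 = T, p10 = T, p11 = F, p12 = T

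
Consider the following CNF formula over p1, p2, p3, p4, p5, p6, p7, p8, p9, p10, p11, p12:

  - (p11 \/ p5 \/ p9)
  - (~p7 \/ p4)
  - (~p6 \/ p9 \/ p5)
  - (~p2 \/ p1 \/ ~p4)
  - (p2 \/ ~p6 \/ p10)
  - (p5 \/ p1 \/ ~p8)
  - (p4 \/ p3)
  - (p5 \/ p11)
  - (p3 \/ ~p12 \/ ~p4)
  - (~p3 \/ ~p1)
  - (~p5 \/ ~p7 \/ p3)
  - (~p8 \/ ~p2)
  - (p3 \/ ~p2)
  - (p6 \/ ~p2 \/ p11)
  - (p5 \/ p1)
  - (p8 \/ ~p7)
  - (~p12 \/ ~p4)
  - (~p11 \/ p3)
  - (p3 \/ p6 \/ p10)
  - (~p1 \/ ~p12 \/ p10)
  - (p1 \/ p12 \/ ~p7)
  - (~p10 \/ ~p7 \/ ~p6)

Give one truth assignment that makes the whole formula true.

p1=False, p2=True, p3=True, p4=False, p5=True, p6=False, p7=False, p8=False, p9=False, p10=False, p11=True, p12=True

Pure literal: p7 appears only negated; assign p7 = False.
Branch on p1: take p1 = False.
  then p5 is forced to True.
Set p2 = True and propagate.
  then p4 is forced to False.
  then p3 is forced to True.
  then p8 is forced to False.
Branch on p6: take p6 = False.
  then p11 is forced to True.
p9, p10, p12 are now unconstrained; take p9 = False, p10 = False, p12 = True.
Check each clause:
  1. (p11 \/ p9 \/ p5) — p11 is true.
  2. (p4 \/ ~p7) — ~p7 is true.
  3. (p9 \/ ~p6 \/ p5) — ~p6 is true.
  4. (~p2 \/ p1 \/ ~p4) — ~p4 is true.
  5. (p2 \/ p10 \/ ~p6) — p2 is true.
  6. (p1 \/ ~p8 \/ p5) — ~p8 is true.
  7. (p3 \/ p4) — p3 is true.
  8. (p5 \/ p11) — p11 is true.
  9. (~p12 \/ ~p4 \/ p3) — p3 is true.
  10. (~p3 \/ ~p1) — ~p1 is true.
  11. (p3 \/ ~p5 \/ ~p7) — ~p7 is true.
  12. (~p8 \/ ~p2) — ~p8 is true.
  13. (p3 \/ ~p2) — p3 is true.
  14. (p6 \/ p11 \/ ~p2) — p11 is true.
  15. (p5 \/ p1) — p5 is true.
  16. (~p7 \/ p8) — ~p7 is true.
  17. (~p12 \/ ~p4) — ~p4 is true.
  18. (p3 \/ ~p11) — p3 is true.
  19. (p3 \/ p10 \/ p6) — p3 is true.
  20. (p10 \/ ~p1 \/ ~p12) — ~p1 is true.
  21. (p1 \/ p12 \/ ~p7) — ~p7 is true.
  22. (~p7 \/ ~p10 \/ ~p6) — ~p7 is true.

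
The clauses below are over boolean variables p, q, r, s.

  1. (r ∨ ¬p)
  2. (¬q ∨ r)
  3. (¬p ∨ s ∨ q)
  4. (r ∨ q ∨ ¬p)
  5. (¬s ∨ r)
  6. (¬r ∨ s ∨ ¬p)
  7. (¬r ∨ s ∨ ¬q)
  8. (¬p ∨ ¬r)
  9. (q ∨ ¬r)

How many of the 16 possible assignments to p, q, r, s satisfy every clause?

Satisfying assignments:
  p=F q=F r=F s=F
  p=F q=T r=T s=T
Count: 2.

2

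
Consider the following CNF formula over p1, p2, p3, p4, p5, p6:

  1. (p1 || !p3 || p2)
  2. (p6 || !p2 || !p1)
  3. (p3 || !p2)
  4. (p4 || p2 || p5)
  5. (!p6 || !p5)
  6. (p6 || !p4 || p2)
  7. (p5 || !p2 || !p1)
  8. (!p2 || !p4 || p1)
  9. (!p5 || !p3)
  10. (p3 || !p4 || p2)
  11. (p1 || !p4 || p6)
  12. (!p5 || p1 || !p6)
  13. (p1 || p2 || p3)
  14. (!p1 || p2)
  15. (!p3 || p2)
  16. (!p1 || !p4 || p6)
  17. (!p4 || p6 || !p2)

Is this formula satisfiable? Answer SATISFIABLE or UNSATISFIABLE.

SATISFIABLE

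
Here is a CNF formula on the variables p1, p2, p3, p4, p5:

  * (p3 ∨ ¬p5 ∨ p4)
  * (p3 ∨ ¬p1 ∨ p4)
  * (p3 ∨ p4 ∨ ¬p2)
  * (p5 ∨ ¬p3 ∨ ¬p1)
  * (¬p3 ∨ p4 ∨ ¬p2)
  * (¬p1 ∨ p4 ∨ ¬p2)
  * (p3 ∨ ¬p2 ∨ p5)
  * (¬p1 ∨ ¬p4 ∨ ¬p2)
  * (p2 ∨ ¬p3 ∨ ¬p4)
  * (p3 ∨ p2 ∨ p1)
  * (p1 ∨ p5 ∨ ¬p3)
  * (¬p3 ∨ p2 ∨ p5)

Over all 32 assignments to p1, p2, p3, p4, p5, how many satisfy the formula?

Satisfying assignments:
  p1=0 p2=0 p3=1 p4=0 p5=1
  p1=0 p2=1 p3=0 p4=1 p5=1
  p1=0 p2=1 p3=1 p4=1 p5=1
  p1=1 p2=0 p3=0 p4=1 p5=0
  p1=1 p2=0 p3=0 p4=1 p5=1
  p1=1 p2=0 p3=1 p4=0 p5=1
Count: 6.

6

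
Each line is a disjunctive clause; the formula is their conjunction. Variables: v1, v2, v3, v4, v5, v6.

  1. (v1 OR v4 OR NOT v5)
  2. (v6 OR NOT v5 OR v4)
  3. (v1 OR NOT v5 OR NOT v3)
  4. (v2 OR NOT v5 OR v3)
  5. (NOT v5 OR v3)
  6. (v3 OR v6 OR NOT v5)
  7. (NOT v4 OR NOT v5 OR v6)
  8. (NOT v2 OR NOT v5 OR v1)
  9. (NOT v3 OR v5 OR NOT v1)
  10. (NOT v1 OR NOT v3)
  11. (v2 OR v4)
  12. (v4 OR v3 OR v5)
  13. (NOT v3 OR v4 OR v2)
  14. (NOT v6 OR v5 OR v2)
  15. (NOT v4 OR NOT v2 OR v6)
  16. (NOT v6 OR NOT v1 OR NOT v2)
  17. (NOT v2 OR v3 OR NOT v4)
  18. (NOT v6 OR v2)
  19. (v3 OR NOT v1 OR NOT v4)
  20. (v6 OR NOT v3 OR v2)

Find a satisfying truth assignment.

Try v1 = False.
The remaining clauses are satisfied by v2 = True, v3 = True, v4 = False, v5 = False, v6 = False.
Every clause has at least one true literal under this assignment.

v1=0, v2=1, v3=1, v4=0, v5=0, v6=0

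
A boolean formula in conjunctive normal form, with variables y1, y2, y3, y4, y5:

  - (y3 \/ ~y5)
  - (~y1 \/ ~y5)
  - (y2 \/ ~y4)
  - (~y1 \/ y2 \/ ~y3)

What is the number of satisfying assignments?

Case analysis on y1 and y2:
  y1=1, y2=1: remaining (y3,y4,y5) ∈ {(0,0,0); (0,1,0); (1,0,0); (1,1,0)} — 4.
  y1=1, y2=0: remaining (y3,y4,y5) ∈ {(0,0,0)} — 1.
  y1=0, y2=1: y4 free; 3 ways for (y3,y5) × 2^1 = 6.
  y1=0, y2=0: remaining (y3,y4,y5) ∈ {(0,0,0); (1,0,0); (1,0,1)} — 3.
Total: 4 + 1 + 6 + 3 = 14.

14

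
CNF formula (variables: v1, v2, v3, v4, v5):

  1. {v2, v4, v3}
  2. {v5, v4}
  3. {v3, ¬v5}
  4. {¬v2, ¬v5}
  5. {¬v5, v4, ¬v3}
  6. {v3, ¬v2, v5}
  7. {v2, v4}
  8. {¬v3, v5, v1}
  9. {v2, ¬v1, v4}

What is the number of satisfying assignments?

Satisfying assignments:
  v1=F v2=F v3=F v4=T v5=F
  v1=F v2=F v3=T v4=T v5=T
  v1=T v2=F v3=F v4=T v5=F
  v1=T v2=F v3=T v4=T v5=F
  v1=T v2=F v3=T v4=T v5=T
  v1=T v2=T v3=T v4=T v5=F
That's 6 in total.

6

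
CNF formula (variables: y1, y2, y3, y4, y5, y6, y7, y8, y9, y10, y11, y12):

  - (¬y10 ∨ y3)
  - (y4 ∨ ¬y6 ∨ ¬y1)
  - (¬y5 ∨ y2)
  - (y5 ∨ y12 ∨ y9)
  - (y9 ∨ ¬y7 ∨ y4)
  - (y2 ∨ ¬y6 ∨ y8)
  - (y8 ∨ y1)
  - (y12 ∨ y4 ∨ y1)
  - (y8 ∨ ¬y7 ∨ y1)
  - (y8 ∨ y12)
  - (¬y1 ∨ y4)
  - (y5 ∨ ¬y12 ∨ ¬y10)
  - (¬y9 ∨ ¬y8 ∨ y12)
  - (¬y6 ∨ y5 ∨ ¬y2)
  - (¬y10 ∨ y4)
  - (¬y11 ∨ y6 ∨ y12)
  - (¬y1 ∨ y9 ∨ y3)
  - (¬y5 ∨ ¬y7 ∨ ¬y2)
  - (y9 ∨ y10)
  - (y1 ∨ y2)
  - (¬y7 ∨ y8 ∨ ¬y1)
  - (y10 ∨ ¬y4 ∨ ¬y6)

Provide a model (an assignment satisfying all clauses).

y3 occurs only positively in the remaining clauses — set y3 = True.
Pure literal: y7 appears only negated; assign y7 = False.
Branch on y1: take y1 = True.
  then y4 is forced to True.
The remaining clauses are satisfied by y2 = True, y5 = True, y6 = True, y8 = True, y9 = False, y10 = True, y11 = True, y12 = True.

y1=True, y2=True, y3=True, y4=True, y5=True, y6=True, y7=False, y8=True, y9=False, y10=True, y11=True, y12=True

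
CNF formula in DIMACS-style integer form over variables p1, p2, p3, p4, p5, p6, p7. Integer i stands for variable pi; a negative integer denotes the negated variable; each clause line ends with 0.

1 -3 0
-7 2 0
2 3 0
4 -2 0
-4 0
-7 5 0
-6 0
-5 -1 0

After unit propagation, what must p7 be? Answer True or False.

False

(NOT p4) is a unit clause: p4 = False.
From (p4 OR NOT p2) and p4 = False: p2 = False.
(p2 OR NOT p7) with p2 = False leaves only NOT p7, so p7 = False.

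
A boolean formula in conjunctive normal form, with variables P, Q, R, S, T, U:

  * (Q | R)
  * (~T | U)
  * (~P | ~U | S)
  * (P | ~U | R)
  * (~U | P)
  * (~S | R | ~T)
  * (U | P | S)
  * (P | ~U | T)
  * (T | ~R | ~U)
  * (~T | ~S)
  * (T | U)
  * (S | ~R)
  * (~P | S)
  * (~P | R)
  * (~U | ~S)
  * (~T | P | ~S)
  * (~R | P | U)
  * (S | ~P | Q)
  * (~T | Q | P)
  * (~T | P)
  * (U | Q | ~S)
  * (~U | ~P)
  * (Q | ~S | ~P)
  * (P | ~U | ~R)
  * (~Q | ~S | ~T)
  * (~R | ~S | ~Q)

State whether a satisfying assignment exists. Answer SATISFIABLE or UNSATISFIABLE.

UNSATISFIABLE

P = True:
  propagation gives S=True, T=False, U=True; an empty clause results — contradiction.
P = False:
  propagation gives U=False, T=False; an empty clause results — contradiction.
Every branch closes, so no satisfying assignment exists.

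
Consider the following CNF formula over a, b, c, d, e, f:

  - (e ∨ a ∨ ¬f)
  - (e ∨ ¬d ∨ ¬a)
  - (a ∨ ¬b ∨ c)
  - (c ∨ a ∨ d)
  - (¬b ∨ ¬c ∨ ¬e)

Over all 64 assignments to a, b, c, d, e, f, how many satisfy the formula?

31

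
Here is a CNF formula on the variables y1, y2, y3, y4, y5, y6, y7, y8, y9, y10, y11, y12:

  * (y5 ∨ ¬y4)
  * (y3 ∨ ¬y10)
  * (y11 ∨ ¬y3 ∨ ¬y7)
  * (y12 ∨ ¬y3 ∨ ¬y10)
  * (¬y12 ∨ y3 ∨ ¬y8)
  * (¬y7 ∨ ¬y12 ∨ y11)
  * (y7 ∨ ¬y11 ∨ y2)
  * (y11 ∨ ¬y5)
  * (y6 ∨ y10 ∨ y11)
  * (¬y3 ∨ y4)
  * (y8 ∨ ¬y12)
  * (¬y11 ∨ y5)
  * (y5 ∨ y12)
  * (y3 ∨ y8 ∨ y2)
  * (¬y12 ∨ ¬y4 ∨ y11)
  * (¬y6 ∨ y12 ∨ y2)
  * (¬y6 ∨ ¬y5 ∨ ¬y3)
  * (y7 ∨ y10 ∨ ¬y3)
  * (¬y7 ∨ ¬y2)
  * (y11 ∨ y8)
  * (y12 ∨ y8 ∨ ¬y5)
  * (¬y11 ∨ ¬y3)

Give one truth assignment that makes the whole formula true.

y1=True, y2=True, y3=False, y4=True, y5=True, y6=False, y7=False, y8=True, y9=True, y10=False, y11=True, y12=False

Check each clause:
  1. (¬y4 ∨ y5) — y5 is true.
  2. (y3 ∨ ¬y10) — ¬y10 is true.
  3. (y11 ∨ ¬y3 ∨ ¬y7) — ¬y7 is true.
  4. (¬y10 ∨ ¬y3 ∨ y12) — ¬y3 is true.
  5. (¬y8 ∨ ¬y12 ∨ y3) — ¬y12 is true.
  6. (¬y12 ∨ y11 ∨ ¬y7) — ¬y7 is true.
  7. (y2 ∨ y7 ∨ ¬y11) — y2 is true.
  8. (y11 ∨ ¬y5) — y11 is true.
  9. (y6 ∨ y11 ∨ y10) — y11 is true.
  10. (¬y3 ∨ y4) — y4 is true.
  11. (y8 ∨ ¬y12) — y8 is true.
  12. (y5 ∨ ¬y11) — y5 is true.
  13. (y12 ∨ y5) — y5 is true.
  14. (y3 ∨ y8 ∨ y2) — y8 is true.
  15. (y11 ∨ ¬y4 ∨ ¬y12) — y11 is true.
  16. (y12 ∨ y2 ∨ ¬y6) — y2 is true.
  17. (¬y6 ∨ ¬y3 ∨ ¬y5) — ¬y6 is true.
  18. (y10 ∨ y7 ∨ ¬y3) — ¬y3 is true.
  19. (¬y7 ∨ ¬y2) — ¬y7 is true.
  20. (y11 ∨ y8) — y8 is true.
  21. (y8 ∨ y12 ∨ ¬y5) — y8 is true.
  22. (¬y11 ∨ ¬y3) — ¬y3 is true.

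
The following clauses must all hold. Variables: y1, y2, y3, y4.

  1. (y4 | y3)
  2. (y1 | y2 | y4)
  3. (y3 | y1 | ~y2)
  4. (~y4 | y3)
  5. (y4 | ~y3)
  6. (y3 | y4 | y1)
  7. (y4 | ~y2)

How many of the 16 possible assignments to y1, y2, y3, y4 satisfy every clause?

4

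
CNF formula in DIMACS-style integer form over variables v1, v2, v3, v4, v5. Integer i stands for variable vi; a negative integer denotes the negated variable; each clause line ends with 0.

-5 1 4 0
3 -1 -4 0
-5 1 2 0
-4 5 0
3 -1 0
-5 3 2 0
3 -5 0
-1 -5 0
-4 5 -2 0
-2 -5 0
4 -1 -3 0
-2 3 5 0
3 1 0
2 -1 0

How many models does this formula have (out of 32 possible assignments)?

The models are:
  v1=F v2=F v3=T v4=F v5=F
  v1=F v2=T v3=T v4=F v5=F
Count: 2.

2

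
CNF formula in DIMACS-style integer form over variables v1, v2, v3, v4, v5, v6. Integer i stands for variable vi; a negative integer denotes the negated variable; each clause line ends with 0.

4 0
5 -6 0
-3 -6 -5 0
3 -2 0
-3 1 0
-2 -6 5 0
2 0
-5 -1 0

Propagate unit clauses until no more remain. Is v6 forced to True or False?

(v4) is a unit clause: v4 = True.
(v2) stands alone — v2 = True.
(v3 || !v2) with v2 = True leaves only v3, so v3 = True.
From (v1 || !v3) and v3 = True: v1 = True.
From (!v1 || !v5) and v1 = True: v5 = False.
In (v5 || !v6), v5 is now false; !v6 must hold, so v6 = False.

False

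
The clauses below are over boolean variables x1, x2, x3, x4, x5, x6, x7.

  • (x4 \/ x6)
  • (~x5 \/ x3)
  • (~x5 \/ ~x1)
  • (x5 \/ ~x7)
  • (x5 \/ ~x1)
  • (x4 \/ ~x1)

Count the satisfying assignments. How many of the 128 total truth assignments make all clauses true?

24

Case analysis on x5 and x1:
  x5=T, x1=T: a clause becomes empty — 0.
  x5=T, x1=F: x2, x7 free; 3 ways for (x3,x4,x6) × 2^2 = 12.
  x5=F, x1=T: a clause becomes empty — 0.
  x5=F, x1=F: x2, x3 free; 3 ways for (x4,x6,x7) × 2^2 = 12.
Total: 0 + 12 + 0 + 12 = 24.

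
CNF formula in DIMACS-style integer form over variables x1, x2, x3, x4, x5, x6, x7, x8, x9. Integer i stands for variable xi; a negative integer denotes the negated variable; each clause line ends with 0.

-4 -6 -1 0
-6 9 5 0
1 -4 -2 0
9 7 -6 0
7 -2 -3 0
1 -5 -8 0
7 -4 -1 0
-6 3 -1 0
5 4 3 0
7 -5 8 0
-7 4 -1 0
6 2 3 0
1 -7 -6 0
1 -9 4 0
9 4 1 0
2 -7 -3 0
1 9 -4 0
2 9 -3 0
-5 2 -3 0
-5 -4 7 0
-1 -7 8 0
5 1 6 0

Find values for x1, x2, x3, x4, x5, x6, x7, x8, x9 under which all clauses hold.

Branch on x1: take x1 = True.
Set x2 = True and propagate.
For the remaining variables, x3 = True, x4 = True, x5 = True, x6 = False, x7 = True, x8 = True, x9 = False works.
Every clause has at least one true literal under this assignment.

x1 = 1, x2 = 1, x3 = 1, x4 = 1, x5 = 1, x6 = 0, x7 = 1, x8 = 1, x9 = 0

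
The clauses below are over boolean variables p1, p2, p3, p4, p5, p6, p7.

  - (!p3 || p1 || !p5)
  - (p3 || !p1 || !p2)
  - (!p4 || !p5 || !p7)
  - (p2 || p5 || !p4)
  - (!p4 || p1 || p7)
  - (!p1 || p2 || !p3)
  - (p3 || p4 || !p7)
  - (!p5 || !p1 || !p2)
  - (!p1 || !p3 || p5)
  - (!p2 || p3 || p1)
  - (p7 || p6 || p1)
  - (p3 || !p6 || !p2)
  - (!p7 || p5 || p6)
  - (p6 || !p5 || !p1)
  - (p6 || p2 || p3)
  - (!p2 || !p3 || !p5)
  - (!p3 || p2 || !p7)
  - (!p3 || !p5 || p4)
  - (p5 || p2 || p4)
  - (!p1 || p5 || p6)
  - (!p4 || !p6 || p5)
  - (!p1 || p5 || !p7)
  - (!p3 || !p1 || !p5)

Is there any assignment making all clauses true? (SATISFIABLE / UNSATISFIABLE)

SATISFIABLE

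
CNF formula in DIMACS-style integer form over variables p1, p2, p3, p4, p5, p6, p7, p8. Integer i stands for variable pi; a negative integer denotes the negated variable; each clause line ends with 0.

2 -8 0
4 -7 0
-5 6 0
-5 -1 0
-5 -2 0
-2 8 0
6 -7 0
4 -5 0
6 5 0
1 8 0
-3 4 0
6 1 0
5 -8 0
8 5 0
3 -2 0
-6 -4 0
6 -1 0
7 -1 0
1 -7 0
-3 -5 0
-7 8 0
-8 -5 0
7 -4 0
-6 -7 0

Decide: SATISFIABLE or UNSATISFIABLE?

UNSATISFIABLE

p5 = True:
  propagation gives p6=True, p1=False, p2=False, p8=False; an empty clause results — contradiction.
p5 = False:
  propagation gives p6=True, p8=False; an empty clause results — contradiction.
Every branch closes, so no satisfying assignment exists.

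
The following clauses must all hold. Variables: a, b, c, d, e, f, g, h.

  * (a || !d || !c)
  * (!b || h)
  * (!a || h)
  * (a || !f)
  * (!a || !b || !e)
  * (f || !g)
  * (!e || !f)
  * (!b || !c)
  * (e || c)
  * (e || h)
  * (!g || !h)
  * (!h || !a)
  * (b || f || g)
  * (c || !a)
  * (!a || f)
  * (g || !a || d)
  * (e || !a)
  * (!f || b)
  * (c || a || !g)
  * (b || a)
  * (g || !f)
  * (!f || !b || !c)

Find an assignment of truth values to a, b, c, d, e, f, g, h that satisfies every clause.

a = F, b = T, c = F, d = F, e = T, f = F, g = F, h = T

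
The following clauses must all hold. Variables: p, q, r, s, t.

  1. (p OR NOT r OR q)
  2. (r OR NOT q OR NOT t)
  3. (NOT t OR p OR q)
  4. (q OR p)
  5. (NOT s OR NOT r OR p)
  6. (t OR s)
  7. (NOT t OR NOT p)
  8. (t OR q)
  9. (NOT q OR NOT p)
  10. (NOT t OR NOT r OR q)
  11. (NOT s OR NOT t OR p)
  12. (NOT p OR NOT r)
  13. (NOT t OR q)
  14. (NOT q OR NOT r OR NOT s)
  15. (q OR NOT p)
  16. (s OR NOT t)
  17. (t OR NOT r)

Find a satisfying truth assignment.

p = F, q = T, r = F, s = T, t = F

Try p = False.
  then q is forced to True.
Branch on r: take r = False.
  then t is forced to False.
  then s is forced to True.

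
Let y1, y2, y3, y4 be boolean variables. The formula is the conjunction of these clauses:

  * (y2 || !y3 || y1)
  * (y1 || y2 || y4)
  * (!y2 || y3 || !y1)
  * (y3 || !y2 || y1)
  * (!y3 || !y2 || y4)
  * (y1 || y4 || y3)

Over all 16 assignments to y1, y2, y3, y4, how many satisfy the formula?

7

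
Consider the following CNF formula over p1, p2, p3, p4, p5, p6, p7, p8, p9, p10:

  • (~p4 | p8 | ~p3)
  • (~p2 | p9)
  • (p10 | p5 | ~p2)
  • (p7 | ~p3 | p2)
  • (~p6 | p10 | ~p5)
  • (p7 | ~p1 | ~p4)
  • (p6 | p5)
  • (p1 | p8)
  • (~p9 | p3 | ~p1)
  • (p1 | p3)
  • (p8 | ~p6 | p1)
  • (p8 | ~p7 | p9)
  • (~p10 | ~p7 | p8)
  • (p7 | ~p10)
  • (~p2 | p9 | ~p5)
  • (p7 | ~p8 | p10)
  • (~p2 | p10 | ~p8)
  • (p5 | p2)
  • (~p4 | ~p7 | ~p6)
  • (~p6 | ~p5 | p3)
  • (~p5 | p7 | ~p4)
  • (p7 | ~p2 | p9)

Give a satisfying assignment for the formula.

Try p1 = False.
  then p8 is forced to True.
  then p3 is forced to True.
The remaining clauses are satisfied by p2 = False, p4 = True, p5 = True, p6 = False, p7 = True, p9 = False, p10 = False.
Check each clause:
  1. (~p3 | p8 | ~p4) — p8 is true.
  2. (~p2 | p9) — ~p2 is true.
  3. (p10 | p5 | ~p2) — p5 is true.
  4. (p2 | p7 | ~p3) — p7 is true.
  5. (~p6 | p10 | ~p5) — ~p6 is true.
  6. (~p4 | p7 | ~p1) — ~p1 is true.
  7. (p6 | p5) — p5 is true.
  8. (p1 | p8) — p8 is true.
  9. (~p9 | p3 | ~p1) — p3 is true.
  10. (p3 | p1) — p3 is true.
  11. (p8 | p1 | ~p6) — p8 is true.
  12. (~p7 | p8 | p9) — p8 is true.
  13. (~p10 | p8 | ~p7) — p8 is true.
  14. (~p10 | p7) — ~p10 is true.
  15. (~p2 | p9 | ~p5) — ~p2 is true.
  16. (p10 | p7 | ~p8) — p7 is true.
  17. (~p8 | ~p2 | p10) — ~p2 is true.
  18. (p5 | p2) — p5 is true.
  19. (~p7 | ~p4 | ~p6) — ~p6 is true.
  20. (~p5 | p3 | ~p6) — p3 is true.
  21. (p7 | ~p5 | ~p4) — p7 is true.
  22. (p9 | ~p2 | p7) — ~p2 is true.

p1=False  p2=False  p3=True  p4=True  p5=True  p6=False  p7=True  p8=True  p9=False  p10=False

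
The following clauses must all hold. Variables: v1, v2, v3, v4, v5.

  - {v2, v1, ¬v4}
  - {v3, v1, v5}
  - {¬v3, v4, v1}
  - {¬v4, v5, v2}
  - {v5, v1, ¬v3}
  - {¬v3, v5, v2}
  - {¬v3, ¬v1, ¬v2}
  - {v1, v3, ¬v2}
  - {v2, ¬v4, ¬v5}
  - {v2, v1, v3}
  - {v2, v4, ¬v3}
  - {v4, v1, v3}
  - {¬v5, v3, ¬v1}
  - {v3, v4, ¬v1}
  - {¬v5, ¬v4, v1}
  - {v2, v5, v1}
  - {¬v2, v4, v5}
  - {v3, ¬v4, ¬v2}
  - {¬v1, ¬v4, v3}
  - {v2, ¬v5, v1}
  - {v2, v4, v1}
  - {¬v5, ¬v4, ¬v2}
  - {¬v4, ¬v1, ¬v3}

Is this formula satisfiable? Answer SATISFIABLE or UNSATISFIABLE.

UNSATISFIABLE

v1 = True:
  v4 = True:
    propagation gives v3=True; an empty clause results — contradiction.
  v4 = False:
    propagation gives v3=True, v2=False; an empty clause results — contradiction.
v1 = False:
  v2 = True:
    propagation gives v3=True, v4=True, v5=True; an empty clause results — contradiction.
  v2 = False:
    propagation gives v4=False; an empty clause results — contradiction.
Every branch closes, so no satisfying assignment exists.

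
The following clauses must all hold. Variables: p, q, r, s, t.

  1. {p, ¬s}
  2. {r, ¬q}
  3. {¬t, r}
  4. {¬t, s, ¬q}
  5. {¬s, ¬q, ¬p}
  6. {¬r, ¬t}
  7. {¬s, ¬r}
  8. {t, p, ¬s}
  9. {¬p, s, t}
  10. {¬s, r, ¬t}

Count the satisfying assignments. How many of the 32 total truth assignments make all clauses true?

Satisfying assignments:
  p=0 q=0 r=0 s=0 t=0
  p=0 q=0 r=1 s=0 t=0
  p=0 q=1 r=1 s=0 t=0
  p=1 q=0 r=0 s=1 t=0
Count: 4.

4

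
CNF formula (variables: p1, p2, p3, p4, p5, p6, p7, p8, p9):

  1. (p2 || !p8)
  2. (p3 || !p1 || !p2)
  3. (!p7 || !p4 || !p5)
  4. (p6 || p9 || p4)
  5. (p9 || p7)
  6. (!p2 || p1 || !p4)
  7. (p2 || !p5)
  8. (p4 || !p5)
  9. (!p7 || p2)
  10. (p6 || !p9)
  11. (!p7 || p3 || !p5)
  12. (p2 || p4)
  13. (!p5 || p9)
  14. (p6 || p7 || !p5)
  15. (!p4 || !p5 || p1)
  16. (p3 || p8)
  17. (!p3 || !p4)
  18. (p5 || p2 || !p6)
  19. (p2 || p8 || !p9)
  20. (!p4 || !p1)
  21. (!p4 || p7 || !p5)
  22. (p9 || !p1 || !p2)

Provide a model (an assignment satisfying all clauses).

p1=False, p2=True, p3=True, p4=False, p5=False, p6=True, p7=True, p8=False, p9=False

Check each clause:
  1. (!p8 || p2) — !p8 is true.
  2. (p3 || !p2 || !p1) — p3 is true.
  3. (!p5 || !p4 || !p7) — !p5 is true.
  4. (p4 || p9 || p6) — p6 is true.
  5. (p7 || p9) — p7 is true.
  6. (p1 || !p2 || !p4) — !p4 is true.
  7. (!p5 || p2) — p2 is true.
  8. (p4 || !p5) — !p5 is true.
  9. (!p7 || p2) — p2 is true.
  10. (!p9 || p6) — p6 is true.
  11. (p3 || !p5 || !p7) — p3 is true.
  12. (p2 || p4) — p2 is true.
  13. (!p5 || p9) — !p5 is true.
  14. (!p5 || p7 || p6) — !p5 is true.
  15. (!p5 || !p4 || p1) — !p5 is true.
  16. (p3 || p8) — p3 is true.
  17. (!p3 || !p4) — !p4 is true.
  18. (p5 || p2 || !p6) — p2 is true.
  19. (!p9 || p2 || p8) — p2 is true.
  20. (!p4 || !p1) — !p4 is true.
  21. (!p4 || !p5 || p7) — !p5 is true.
  22. (!p1 || !p2 || p9) — !p1 is true.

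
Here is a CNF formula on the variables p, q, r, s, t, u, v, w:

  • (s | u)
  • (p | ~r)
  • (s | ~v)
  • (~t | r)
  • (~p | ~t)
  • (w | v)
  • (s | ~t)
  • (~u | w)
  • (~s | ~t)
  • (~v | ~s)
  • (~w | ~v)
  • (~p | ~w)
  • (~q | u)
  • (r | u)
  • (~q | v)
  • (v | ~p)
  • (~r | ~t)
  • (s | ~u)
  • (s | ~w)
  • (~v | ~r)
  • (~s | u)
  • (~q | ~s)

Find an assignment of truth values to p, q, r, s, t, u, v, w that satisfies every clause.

p=F, q=F, r=F, s=T, t=F, u=T, v=F, w=T

q occurs only negated in the remaining clauses — set q = False.
Pure literal: t appears only negated; assign t = False.
Try p = False.
  then r is forced to False.
  then u is forced to True.
  then w is forced to True.
  then v is forced to False.
  then s is forced to True.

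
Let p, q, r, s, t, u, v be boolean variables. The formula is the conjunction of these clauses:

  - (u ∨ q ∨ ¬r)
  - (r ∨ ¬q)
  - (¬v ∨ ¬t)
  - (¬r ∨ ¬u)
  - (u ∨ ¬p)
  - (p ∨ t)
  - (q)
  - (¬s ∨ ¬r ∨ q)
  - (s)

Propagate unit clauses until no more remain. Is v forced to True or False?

False

(q) is a unit clause: q = True.
(r ∨ ¬q) with q = True leaves only r, so r = True.
In (¬r ∨ ¬u), ¬r is now false; ¬u must hold, so u = False.
In (¬p ∨ u), u is now false; ¬p must hold, so p = False.
From (p ∨ t) and p = False: t = True.
(¬t ∨ ¬v) with t = True leaves only ¬v, so v = False.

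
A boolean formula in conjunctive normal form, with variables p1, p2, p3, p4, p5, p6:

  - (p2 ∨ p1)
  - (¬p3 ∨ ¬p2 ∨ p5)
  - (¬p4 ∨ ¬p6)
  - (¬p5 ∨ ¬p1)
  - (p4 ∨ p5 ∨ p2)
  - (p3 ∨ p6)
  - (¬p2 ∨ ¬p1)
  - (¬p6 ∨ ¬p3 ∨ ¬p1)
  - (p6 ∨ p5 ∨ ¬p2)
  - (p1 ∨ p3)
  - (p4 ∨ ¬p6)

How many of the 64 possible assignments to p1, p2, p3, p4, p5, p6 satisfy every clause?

Satisfying assignments:
  p1=0 p2=1 p3=1 p4=0 p5=1 p6=0
  p1=0 p2=1 p3=1 p4=1 p5=1 p6=0
  p1=1 p2=0 p3=1 p4=1 p5=0 p6=0
That's 3 in total.

3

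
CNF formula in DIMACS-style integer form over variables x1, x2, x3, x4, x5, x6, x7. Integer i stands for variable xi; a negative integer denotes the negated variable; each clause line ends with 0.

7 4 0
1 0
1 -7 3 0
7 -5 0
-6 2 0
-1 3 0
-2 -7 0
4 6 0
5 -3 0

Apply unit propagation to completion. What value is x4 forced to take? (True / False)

(x1) stands alone — x1 = True.
From (¬x1 ∨ x3) and x1 = True: x3 = True.
(¬x3 ∨ x5) with x3 = True leaves only x5, so x5 = True.
From (¬x5 ∨ x7) and x5 = True: x7 = True.
From (¬x7 ∨ ¬x2) and x7 = True: x2 = False.
From (x2 ∨ ¬x6) and x2 = False: x6 = False.
From (x4 ∨ x6) and x6 = False: x4 = True.

True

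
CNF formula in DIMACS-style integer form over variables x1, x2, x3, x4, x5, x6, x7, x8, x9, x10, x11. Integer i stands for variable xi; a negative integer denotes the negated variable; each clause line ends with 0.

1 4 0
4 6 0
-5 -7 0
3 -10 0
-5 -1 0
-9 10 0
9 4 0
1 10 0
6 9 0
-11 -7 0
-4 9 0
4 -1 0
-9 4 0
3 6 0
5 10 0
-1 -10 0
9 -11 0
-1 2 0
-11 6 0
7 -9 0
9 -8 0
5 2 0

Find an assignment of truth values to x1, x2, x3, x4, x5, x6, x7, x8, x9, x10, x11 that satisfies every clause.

x1=False, x2=True, x3=True, x4=True, x5=False, x6=True, x7=True, x8=True, x9=True, x10=True, x11=False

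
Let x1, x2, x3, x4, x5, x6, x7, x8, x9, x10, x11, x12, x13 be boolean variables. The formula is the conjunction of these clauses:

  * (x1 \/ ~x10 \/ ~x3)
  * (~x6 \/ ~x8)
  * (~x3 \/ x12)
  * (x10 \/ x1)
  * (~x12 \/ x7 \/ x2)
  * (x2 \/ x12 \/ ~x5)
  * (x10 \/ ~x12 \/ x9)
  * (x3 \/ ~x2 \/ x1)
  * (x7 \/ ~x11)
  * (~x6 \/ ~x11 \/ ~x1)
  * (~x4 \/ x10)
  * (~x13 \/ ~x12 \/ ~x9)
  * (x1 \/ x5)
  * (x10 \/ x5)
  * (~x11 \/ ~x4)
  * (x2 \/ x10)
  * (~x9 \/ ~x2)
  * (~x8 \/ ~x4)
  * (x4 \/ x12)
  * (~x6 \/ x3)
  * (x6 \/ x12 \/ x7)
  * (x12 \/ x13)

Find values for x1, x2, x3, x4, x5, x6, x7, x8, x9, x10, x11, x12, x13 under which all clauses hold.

x1 = T, x2 = F, x3 = F, x4 = F, x5 = F, x6 = F, x7 = T, x8 = T, x9 = F, x10 = T, x11 = F, x12 = T, x13 = T

Pure literal: x7 appears only positively; assign x7 = True.
Pure literal: x11 appears only negated; assign x11 = False.
Set x1 = True and propagate.
Set x2 = False and propagate.
  then x10 is forced to True.
Try x3 = False.
  then x6 is forced to False.
The remaining clauses are satisfied by x4 = False, x5 = False, x8 = True, x9 = False, x12 = True, x13 = True.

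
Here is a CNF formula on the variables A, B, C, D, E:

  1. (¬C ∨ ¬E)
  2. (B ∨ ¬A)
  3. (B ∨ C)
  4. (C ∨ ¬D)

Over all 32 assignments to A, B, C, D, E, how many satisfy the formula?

10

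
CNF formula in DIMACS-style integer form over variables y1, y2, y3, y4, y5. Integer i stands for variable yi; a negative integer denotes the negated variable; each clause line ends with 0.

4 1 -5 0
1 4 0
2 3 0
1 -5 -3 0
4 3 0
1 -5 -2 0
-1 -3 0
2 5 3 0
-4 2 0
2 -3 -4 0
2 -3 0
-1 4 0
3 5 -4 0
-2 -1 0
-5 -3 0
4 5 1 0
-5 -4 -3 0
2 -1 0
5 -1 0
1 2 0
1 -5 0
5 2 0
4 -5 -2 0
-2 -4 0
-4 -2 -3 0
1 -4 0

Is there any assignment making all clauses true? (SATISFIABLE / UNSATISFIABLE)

UNSATISFIABLE

y1 = True:
  propagation gives y3=False, y2=True; an empty clause results — contradiction.
y1 = False:
  propagation gives y4=True; an empty clause results — contradiction.
Every branch closes, so no satisfying assignment exists.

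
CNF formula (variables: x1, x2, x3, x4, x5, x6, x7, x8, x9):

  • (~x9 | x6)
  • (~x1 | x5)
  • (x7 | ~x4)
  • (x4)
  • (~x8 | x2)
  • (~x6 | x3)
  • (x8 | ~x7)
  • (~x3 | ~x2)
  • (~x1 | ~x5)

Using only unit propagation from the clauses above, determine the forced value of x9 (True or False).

False

(x4) is a unit clause: x4 = True.
In (~x4 | x7), ~x4 is now false; x7 must hold, so x7 = True.
(x8 | ~x7): since x7 = True, the clause reduces to (x8). x8 = True.
(x2 | ~x8) with x8 = True leaves only x2, so x2 = True.
From (~x2 | ~x3) and x2 = True: x3 = False.
(x3 | ~x6): since x3 = False, the clause reduces to (~x6). x6 = False.
In (x6 | ~x9), x6 is now false; ~x9 must hold, so x9 = False.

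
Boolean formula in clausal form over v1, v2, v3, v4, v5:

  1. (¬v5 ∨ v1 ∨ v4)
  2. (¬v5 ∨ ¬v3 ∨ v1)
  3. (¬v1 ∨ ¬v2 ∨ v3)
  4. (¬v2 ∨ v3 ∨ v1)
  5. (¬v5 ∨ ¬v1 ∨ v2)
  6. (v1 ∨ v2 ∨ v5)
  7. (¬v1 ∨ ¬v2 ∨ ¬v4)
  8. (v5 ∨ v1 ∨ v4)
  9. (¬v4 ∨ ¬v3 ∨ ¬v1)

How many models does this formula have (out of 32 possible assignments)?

7

Case analysis on v1 and v2:
  v1=T, v2=T: remaining (v3,v4,v5) ∈ {(T,F,F); (T,F,T)} — 2.
  v1=T, v2=F: remaining (v3,v4,v5) ∈ {(F,F,F); (F,T,F); (T,F,F)} — 3.
  v1=F, v2=T: remaining (v3,v4,v5) ∈ {(T,T,F)} — 1.
  v1=F, v2=F: remaining (v3,v4,v5) ∈ {(F,T,T)} — 1.
Total: 2 + 3 + 1 + 1 = 7.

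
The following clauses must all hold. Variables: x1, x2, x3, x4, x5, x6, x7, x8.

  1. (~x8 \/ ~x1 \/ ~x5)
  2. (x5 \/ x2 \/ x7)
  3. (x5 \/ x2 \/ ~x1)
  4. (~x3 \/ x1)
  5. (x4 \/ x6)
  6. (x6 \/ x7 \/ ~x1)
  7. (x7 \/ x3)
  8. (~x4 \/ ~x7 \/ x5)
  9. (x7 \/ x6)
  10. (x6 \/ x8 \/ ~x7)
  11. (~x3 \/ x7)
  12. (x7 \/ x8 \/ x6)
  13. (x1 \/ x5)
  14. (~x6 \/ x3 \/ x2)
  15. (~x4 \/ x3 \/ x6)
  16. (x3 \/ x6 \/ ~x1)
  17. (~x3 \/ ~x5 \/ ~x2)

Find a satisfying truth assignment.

Set x1 = True and propagate.
Set x2 = True and propagate.
For the remaining variables, x3 = True, x4 = False, x5 = False, x6 = True, x7 = True, x8 = False works.

x1 = True  x2 = True  x3 = True  x4 = False  x5 = False  x6 = True  x7 = True  x8 = False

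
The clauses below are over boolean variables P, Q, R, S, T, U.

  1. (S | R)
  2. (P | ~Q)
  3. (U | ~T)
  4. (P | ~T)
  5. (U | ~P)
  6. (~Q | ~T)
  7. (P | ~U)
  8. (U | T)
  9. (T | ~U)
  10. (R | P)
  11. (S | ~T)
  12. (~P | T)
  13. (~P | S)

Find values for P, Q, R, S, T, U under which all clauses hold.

P=True, Q=False, R=True, S=True, T=True, U=True

Q occurs only negated in the remaining clauses — set Q = False.
R occurs only positively in the remaining clauses — set R = True.
Set P = True and propagate.
  then U is forced to True.
  then T is forced to True.
  then S is forced to True.
Check each clause:
  1. (R | S) — R is true.
  2. (P | ~Q) — P is true.
  3. (~T | U) — U is true.
  4. (~T | P) — P is true.
  5. (U | ~P) — U is true.
  6. (~T | ~Q) — ~Q is true.
  7. (~U | P) — P is true.
  8. (U | T) — T is true.
  9. (~U | T) — T is true.
  10. (P | R) — P is true.
  11. (~T | S) — S is true.
  12. (T | ~P) — T is true.
  13. (~P | S) — S is true.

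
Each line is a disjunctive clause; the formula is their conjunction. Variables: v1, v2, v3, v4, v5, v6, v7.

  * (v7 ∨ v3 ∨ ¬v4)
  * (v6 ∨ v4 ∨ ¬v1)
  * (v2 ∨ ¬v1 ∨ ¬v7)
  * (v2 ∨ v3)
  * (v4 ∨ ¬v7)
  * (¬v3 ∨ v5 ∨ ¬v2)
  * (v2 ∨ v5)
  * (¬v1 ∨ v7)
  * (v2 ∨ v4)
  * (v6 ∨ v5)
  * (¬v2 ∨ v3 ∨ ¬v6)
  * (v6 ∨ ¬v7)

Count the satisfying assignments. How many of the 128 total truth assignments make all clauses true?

10

Case analysis on v2 and v7:
  v2=T, v7=T: remaining (v1,v3,v4,v5,v6) ∈ {(F,T,T,T,T); (T,T,T,T,T)} — 2.
  v2=T, v7=F: 5 of the 32 assignments to (v1,v3,v4,v5,v6) work.
  v2=F, v7=T: remaining (v1,v3,v4,v5,v6) ∈ {(F,T,T,T,T)} — 1.
  v2=F, v7=F: remaining (v1,v3,v4,v5,v6) ∈ {(F,T,T,T,F); (F,T,T,T,T)} — 2.
Total: 2 + 5 + 1 + 2 = 10.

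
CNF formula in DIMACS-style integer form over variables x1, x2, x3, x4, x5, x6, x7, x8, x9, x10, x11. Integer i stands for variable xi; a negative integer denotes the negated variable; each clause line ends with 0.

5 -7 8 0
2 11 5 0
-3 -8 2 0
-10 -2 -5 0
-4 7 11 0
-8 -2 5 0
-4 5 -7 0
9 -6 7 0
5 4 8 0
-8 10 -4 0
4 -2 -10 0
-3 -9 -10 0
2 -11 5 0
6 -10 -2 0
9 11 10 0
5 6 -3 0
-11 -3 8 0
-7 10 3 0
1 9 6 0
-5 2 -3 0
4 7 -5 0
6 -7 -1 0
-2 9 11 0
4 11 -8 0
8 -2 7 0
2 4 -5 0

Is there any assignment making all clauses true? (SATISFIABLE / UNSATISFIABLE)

Try x1 = True.
Set x2 = True and propagate.
The remaining clauses are satisfied by x3 = True, x4 = False, x5 = True, x6 = True, x7 = True, x8 = True, x9 = True, x10 = False, x11 = True.
So x1=T, x2=T, x3=T, x4=F, x5=T, x6=T, x7=T, x8=T, x9=T, x10=F, x11=T is a satisfying assignment.

SATISFIABLE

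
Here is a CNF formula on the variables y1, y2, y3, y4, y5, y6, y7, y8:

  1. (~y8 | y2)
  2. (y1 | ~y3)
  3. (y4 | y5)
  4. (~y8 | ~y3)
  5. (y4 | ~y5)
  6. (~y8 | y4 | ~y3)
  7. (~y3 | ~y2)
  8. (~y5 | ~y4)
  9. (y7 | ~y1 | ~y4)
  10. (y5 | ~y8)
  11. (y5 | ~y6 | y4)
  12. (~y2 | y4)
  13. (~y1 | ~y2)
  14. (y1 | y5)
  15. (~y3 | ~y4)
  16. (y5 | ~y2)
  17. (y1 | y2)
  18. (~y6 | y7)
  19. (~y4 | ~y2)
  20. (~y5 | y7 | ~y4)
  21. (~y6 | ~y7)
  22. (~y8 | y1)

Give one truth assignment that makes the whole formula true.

y1 = True, y2 = False, y3 = False, y4 = True, y5 = False, y6 = False, y7 = True, y8 = False

Check each clause:
  1. (~y8 | y2) — ~y8 is true.
  2. (y1 | ~y3) — y1 is true.
  3. (y5 | y4) — y4 is true.
  4. (~y8 | ~y3) — ~y8 is true.
  5. (~y5 | y4) — ~y5 is true.
  6. (y4 | ~y8 | ~y3) — ~y8 is true.
  7. (~y2 | ~y3) — ~y3 is true.
  8. (~y5 | ~y4) — ~y5 is true.
  9. (~y1 | ~y4 | y7) — y7 is true.
  10. (y5 | ~y8) — ~y8 is true.
  11. (~y6 | y4 | y5) — ~y6 is true.
  12. (~y2 | y4) — y4 is true.
  13. (~y2 | ~y1) — ~y2 is true.
  14. (y5 | y1) — y1 is true.
  15. (~y3 | ~y4) — ~y3 is true.
  16. (y5 | ~y2) — ~y2 is true.
  17. (y2 | y1) — y1 is true.
  18. (y7 | ~y6) — ~y6 is true.
  19. (~y2 | ~y4) — ~y2 is true.
  20. (y7 | ~y4 | ~y5) — ~y5 is true.
  21. (~y6 | ~y7) — ~y6 is true.
  22. (~y8 | y1) — ~y8 is true.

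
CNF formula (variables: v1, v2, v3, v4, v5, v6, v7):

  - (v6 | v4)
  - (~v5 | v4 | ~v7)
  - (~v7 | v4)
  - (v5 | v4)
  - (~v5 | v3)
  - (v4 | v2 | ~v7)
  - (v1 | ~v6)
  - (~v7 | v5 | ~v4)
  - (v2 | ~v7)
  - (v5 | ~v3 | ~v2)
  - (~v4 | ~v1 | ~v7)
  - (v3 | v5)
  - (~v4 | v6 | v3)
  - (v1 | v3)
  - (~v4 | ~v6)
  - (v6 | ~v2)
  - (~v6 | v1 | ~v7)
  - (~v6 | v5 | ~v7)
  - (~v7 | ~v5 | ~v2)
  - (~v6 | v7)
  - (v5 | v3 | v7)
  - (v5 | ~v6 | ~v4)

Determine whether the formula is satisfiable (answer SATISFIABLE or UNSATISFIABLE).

SATISFIABLE

Try v1 = False.
  then v6 is forced to False.
  then v4 is forced to True.
  then v3 is forced to True.
  then v2 is forced to False.
  then v7 is forced to False.
v5 is now unconstrained; take v5 = True.
So v1=False, v2=False, v3=True, v4=True, v5=True, v6=False, v7=False is a satisfying assignment.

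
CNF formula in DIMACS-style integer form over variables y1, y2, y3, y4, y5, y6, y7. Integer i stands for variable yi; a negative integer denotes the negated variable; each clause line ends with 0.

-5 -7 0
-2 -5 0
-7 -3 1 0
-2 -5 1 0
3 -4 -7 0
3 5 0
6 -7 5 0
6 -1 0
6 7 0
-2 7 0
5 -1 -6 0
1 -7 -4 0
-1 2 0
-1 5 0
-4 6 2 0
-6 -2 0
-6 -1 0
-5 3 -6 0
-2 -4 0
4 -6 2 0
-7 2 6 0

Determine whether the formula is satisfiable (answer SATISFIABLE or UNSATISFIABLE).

Branch on y1: take y1 = False.
Try y2 = False.
Set y3 = True and propagate.
  then y7 is forced to False.
  then y6 is forced to True.
  then y4 is forced to True.
y5 is now unconstrained; take y5 = True.
Every clause has at least one true literal under this assignment.
So y1 = F, y2 = F, y3 = T, y4 = T, y5 = T, y6 = T, y7 = F is a satisfying assignment.

SATISFIABLE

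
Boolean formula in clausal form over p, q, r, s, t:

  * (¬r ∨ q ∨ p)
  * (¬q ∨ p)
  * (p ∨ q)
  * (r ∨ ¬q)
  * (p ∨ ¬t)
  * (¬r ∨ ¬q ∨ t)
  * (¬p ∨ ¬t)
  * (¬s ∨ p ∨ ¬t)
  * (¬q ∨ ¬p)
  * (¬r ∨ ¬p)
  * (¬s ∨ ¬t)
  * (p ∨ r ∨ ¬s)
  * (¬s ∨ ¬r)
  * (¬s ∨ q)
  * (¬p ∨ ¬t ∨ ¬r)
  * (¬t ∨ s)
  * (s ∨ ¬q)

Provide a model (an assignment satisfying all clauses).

p=1, q=0, r=0, s=0, t=0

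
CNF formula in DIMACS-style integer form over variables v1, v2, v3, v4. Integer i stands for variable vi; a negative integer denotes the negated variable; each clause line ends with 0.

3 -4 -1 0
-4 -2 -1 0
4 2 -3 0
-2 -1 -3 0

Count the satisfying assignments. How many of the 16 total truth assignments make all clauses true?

Split on v1, then v2.
  v1=T, v2=T: remaining (v3,v4) ∈ {(F,F)} — 1.
  v1=T, v2=F: remaining (v3,v4) ∈ {(F,F); (T,T)} — 2.
  v1=F, v2=T: remaining (v3,v4) ∈ {(F,F); (F,T); (T,F); (T,T)} — 4.
  v1=F, v2=F: remaining (v3,v4) ∈ {(F,F); (F,T); (T,T)} — 3.
Total: 1 + 2 + 4 + 3 = 10.

10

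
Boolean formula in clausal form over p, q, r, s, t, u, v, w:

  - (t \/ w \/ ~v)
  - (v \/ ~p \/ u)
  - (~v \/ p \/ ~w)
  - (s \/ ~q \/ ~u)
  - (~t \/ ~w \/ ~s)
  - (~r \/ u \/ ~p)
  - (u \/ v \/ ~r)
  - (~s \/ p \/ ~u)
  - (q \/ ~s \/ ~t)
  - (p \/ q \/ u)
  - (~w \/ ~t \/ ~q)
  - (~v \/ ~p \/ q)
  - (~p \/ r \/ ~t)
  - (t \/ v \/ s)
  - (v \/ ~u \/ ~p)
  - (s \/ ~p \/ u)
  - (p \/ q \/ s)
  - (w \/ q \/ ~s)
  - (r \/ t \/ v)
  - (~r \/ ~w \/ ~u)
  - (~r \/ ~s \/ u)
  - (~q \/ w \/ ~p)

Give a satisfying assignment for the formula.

p=F  q=T  r=F  s=F  t=T  u=F  v=F  w=F

Check each clause:
  1. (~v \/ w \/ t) — ~v is true.
  2. (u \/ v \/ ~p) — ~p is true.
  3. (~w \/ p \/ ~v) — ~w is true.
  4. (~u \/ s \/ ~q) — ~u is true.
  5. (~s \/ ~t \/ ~w) — ~w is true.
  6. (~p \/ ~r \/ u) — ~r is true.
  7. (v \/ u \/ ~r) — ~r is true.
  8. (~u \/ p \/ ~s) — ~u is true.
  9. (q \/ ~t \/ ~s) — q is true.
  10. (q \/ p \/ u) — q is true.
  11. (~q \/ ~w \/ ~t) — ~w is true.
  12. (~v \/ q \/ ~p) — ~v is true.
  13. (r \/ ~p \/ ~t) — ~p is true.
  14. (v \/ t \/ s) — t is true.
  15. (v \/ ~u \/ ~p) — ~u is true.
  16. (~p \/ u \/ s) — ~p is true.
  17. (p \/ s \/ q) — q is true.
  18. (~s \/ w \/ q) — q is true.
  19. (t \/ v \/ r) — t is true.
  20. (~r \/ ~u \/ ~w) — ~w is true.
  21. (u \/ ~r \/ ~s) — ~s is true.
  22. (w \/ ~p \/ ~q) — ~p is true.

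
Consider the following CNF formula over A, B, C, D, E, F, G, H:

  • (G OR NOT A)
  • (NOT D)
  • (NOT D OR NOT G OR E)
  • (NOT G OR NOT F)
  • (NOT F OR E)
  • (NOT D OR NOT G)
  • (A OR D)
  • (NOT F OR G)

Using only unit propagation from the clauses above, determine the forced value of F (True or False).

(NOT D) is a unit clause: D = False.
In (D OR A), D is now false; A must hold, so A = True.
(NOT A OR G): since A = True, the clause reduces to (G). G = True.
(NOT G OR NOT F): since G = True, the clause reduces to (NOT F). F = False.

False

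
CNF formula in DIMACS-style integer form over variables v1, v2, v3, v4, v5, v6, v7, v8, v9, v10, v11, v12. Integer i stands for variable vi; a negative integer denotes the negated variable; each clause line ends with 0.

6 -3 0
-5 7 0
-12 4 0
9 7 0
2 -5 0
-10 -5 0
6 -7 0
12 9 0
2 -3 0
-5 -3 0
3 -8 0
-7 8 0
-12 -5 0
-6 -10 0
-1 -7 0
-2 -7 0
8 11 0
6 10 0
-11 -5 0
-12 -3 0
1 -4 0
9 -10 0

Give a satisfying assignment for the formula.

v5 occurs only negated in the remaining clauses — set v5 = False.
v9 occurs only positively in the remaining clauses — set v9 = True.
Try v1 = True.
  then v7 is forced to False.
For the remaining variables, v2 = False, v3 = False, v4 = True, v6 = True, v8 = False, v10 = False, v11 = True, v12 = True works.
Every clause has at least one true literal under this assignment.
Check each clause:
  1. (v6 OR NOT v3) — NOT v3 is true.
  2. (NOT v5 OR v7) — NOT v5 is true.
  3. (NOT v12 OR v4) — v4 is true.
  4. (v7 OR v9) — v9 is true.
  5. (NOT v5 OR v2) — NOT v5 is true.
  6. (NOT v5 OR NOT v10) — NOT v5 is true.
  7. (NOT v7 OR v6) — NOT v7 is true.
  8. (v9 OR v12) — v9 is true.
  9. (v2 OR NOT v3) — NOT v3 is true.
  10. (NOT v5 OR NOT v3) — NOT v5 is true.
  11. (v3 OR NOT v8) — NOT v8 is true.
  12. (v8 OR NOT v7) — NOT v7 is true.
  13. (NOT v12 OR NOT v5) — NOT v5 is true.
  14. (NOT v10 OR NOT v6) — NOT v10 is true.
  15. (NOT v7 OR NOT v1) — NOT v7 is true.
  16. (NOT v7 OR NOT v2) — NOT v7 is true.
  17. (v11 OR v8) — v11 is true.
  18. (v10 OR v6) — v6 is true.
  19. (NOT v11 OR NOT v5) — NOT v5 is true.
  20. (NOT v12 OR NOT v3) — NOT v3 is true.
  21. (NOT v4 OR v1) — v1 is true.
  22. (v9 OR NOT v10) — v9 is true.

v1=1, v2=0, v3=0, v4=1, v5=0, v6=1, v7=0, v8=0, v9=1, v10=0, v11=1, v12=1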